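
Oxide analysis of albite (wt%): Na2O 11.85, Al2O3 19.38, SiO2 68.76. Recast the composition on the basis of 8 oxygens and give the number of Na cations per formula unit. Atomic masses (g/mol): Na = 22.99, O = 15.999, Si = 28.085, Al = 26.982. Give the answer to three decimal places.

1.003 Na apfu

11.85 wt% Na2O ÷ 61.979 g/mol = 0.19119 mol, giving 0.38238 Na and 0.19119 O.
19.38 wt% Al2O3 ÷ 101.961 g/mol = 0.19007 mol, giving 0.38014 Al and 0.57021 O.
68.76 wt% SiO2 ÷ 60.083 g/mol = 1.14442 mol, giving 1.14442 Si and 2.28884 O.
Oxygen sums to 3.05024; scaling by 8/3.05024 = 2.62274 puts the formula on 8 O.
Na: 0.38238 × 2.62274 = 1.003 atoms per formula unit.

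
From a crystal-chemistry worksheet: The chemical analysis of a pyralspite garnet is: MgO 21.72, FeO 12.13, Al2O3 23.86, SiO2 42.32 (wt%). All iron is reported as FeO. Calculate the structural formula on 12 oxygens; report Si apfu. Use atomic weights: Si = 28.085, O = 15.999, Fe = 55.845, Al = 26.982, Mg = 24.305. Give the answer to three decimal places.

MgO: 21.72/40.304 = 0.53890 mol → 0.53890 mol Mg, 0.53890 mol O.
FeO: 12.13/71.844 = 0.16884 mol → 0.16884 mol Fe, 0.16884 mol O.
Al2O3: 23.86/101.961 = 0.23401 mol → 0.46802 mol Al, 0.70203 mol O.
SiO2: 42.32/60.083 = 0.70436 mol → 0.70436 mol Si, 1.40872 mol O.
Total oxygen = 2.81849 mol. Normalization factor = 12/2.81849 = 4.25760.
Si per 12 O = 0.70436 × 4.25760 = 2.999.

2.999 Si apfu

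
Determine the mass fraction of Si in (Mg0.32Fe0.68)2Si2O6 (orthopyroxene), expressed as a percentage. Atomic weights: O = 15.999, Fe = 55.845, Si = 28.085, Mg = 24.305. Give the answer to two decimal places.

23.05 mass %

M((Mg0.32Fe0.68)2Si2O6) = 243.668 g/mol.
Si contributes 2 × 28.085 = 56.170 g per mole.
56.170/243.668 = 0.2305 → 23.05%.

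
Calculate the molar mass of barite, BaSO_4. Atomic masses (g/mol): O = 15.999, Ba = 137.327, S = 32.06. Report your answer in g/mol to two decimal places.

233.38 g/mol

M = 1·137.327 + 1·32.06 + 4·15.999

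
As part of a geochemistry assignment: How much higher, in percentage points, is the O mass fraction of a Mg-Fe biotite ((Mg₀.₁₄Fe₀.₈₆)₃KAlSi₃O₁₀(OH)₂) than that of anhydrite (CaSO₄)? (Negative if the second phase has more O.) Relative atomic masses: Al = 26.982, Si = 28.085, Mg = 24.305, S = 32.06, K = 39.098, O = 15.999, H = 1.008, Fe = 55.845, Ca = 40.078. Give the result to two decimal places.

M((Mg₀.₁₄Fe₀.₈₆)₃KAlSi₃O₁₀(OH)₂) = 498.627 g/mol, so wt% O = 191.988/498.627 × 100 = 38.50%.
M(CaSO₄) = 136.134 g/mol, so wt% O = 63.996/136.134 × 100 = 47.01%.
38.50 − 47.01 = -8.51 pp.

-8.51 percentage points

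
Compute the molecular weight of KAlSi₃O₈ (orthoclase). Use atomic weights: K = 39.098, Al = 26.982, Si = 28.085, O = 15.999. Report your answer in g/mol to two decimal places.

278.33 g/mol

The formula mass is the sum 1×39.098 + 1×26.982 + 3×28.085 + 8×15.999.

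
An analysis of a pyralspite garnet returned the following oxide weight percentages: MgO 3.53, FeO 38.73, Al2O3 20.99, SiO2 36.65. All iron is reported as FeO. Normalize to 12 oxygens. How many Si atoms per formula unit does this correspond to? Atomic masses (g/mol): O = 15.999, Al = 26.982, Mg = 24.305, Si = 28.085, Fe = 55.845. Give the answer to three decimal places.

MgO (M=40.304): mol = 0.08758; Mg = 0.08758, O = 0.08758.
FeO (M=71.844): mol = 0.53908; Fe = 0.53908, O = 0.53908.
Al2O3 (M=101.961): mol = 0.20586; Al = 0.41172, O = 0.61758.
SiO2 (M=60.083): mol = 0.60999; Si = 0.60999, O = 1.21998.
ΣO = 2.46422; factor = 12/ΣO = 4.86970.
Si apfu = 0.60999 × 4.86970 = 2.970.

2.970 Si apfu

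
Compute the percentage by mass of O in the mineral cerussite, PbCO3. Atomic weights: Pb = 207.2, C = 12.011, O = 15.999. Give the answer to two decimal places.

Formula mass = 1·207.2 + 1·12.011 + 3·15.999 = 267.208 g/mol, of which 47.997 g is O.
So O makes up 47.997/267.208 = 0.1796 of the mass, i.e. 17.96%.

17.96 wt%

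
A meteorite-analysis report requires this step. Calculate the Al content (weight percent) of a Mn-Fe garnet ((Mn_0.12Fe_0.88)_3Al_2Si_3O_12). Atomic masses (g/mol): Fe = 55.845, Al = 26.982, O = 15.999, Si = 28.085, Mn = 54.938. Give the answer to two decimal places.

Molar mass of (Mn_0.12Fe_0.88)_3Al_2Si_3O_12: 0.36*54.938 + 2.64*55.845 + 2*26.982 + 3*28.085 + 12*15.999 = 497.415 g/mol.
Mass of Al per formula unit: 2 × 26.982 = 53.964 g.
Weight fraction Al = 53.964 / 497.415 = 0.1085.

10.85 weight percent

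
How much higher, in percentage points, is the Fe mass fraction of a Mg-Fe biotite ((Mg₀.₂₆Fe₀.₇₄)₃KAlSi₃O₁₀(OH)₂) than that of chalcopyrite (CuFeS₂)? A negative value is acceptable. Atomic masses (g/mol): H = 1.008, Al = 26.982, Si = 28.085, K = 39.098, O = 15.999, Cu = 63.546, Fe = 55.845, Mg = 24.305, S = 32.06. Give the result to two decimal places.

-4.99 percentage points

Fe in (Mg₀.₂₆Fe₀.₇₄)₃KAlSi₃O₁₀(OH)₂: molar mass 487.273 g/mol; 2.22×55.845 = 123.976 g → 25.44 wt%.
Fe in CuFeS₂: molar mass 183.511 g/mol; 1×55.845 = 55.845 g → 30.43 wt%.
Difference = 25.44 − 30.43 = -4.99 percentage points.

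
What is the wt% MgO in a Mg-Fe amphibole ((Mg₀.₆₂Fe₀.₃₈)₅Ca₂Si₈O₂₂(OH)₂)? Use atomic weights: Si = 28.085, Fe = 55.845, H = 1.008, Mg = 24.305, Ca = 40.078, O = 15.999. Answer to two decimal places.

M((Mg₀.₆₂Fe₀.₃₈)₅Ca₂Si₈O₂₂(OH)₂) = 872.279 g/mol; M(MgO) = 40.304 g/mol.
Moles MgO per formula unit = 3.10 Mg ÷ 1 = 3.1000.
MgO fraction = (3.1000 × 40.304) / 872.279 = 124.942/872.279 = 0.1432.

14.32 wt%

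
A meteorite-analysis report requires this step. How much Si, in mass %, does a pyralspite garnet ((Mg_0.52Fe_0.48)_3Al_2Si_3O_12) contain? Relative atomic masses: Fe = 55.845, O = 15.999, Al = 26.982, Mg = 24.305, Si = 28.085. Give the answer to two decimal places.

M((Mg_0.52Fe_0.48)_3Al_2Si_3O_12) = 448.540 g/mol.
Si contributes 3 × 28.085 = 84.255 g per mole.
84.255/448.540 = 0.1878 → 18.78%.

18.78 mass %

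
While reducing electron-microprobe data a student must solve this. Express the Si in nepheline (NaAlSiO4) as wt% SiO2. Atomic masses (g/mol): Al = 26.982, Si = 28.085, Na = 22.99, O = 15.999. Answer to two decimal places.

Formula mass = 142.053 g/mol.
1 Si → 1.0000 mol SiO2 per formula unit; M(SiO2) = 60.083, so SiO2 mass = 60.083 g.
60.083/142.053 × 100 = 42.30 wt%.

42.30 wt%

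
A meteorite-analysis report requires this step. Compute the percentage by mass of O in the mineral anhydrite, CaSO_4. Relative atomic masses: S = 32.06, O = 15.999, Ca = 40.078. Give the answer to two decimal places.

Molar mass of CaSO_4: 1×40.078 + 1×32.06 + 4×15.999 = 136.134 g/mol.
Mass of O per formula unit: 4 × 15.999 = 63.996 g.
Weight fraction O = 63.996 / 136.134 = 0.4701.

47.01 mass %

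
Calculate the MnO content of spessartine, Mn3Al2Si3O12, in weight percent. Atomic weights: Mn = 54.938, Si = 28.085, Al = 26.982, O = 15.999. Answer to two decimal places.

M(Mn3Al2Si3O12) = 495.021 g/mol; M(MnO) = 70.937 g/mol.
Moles MnO per formula unit = 3 Mn ÷ 1 = 3.0000.
MnO fraction = (3.0000 × 70.937) / 495.021 = 212.811/495.021 = 0.4299.

42.99 wt%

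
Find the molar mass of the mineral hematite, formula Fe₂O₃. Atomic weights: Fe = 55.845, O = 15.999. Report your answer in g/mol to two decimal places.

Fe: 2 × 55.845 = 111.6900
O: 3 × 15.999 = 47.9970
Summing the contributions gives the formula mass.

159.69 g/mol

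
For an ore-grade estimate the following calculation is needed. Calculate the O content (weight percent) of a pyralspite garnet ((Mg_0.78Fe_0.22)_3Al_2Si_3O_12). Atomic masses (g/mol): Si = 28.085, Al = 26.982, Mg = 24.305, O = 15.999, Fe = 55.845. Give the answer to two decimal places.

45.29 weight percent

M((Mg_0.78Fe_0.22)_3Al_2Si_3O_12) = 423.938 g/mol.
O contributes 12 × 15.999 = 191.988 g per mole.
191.988/423.938 = 0.4529 → 45.29%.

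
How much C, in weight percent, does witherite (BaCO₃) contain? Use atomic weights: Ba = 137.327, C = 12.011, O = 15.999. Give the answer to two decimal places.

6.09 weight percent

Molar mass of BaCO₃: 1×137.327 + 1×12.011 + 3×15.999 = 197.335 g/mol.
Mass of C per formula unit: 1 × 12.011 = 12.011 g.
Weight fraction C = 12.011 / 197.335 = 0.0609.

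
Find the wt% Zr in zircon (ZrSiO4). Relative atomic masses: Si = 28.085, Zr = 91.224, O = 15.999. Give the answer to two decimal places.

Formula mass = 1×91.224 + 1×28.085 + 4×15.999 = 183.305 g/mol, of which 91.224 g is Zr.
So Zr makes up 91.224/183.305 = 0.4977 of the mass, i.e. 49.77%.

49.77 mass %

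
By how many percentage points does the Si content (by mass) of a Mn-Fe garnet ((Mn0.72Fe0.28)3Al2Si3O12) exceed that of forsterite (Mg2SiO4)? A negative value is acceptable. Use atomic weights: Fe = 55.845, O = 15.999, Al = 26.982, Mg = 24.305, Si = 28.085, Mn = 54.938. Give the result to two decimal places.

-2.97 percentage points

M((Mn0.72Fe0.28)3Al2Si3O12) = 495.783 g/mol, so wt% Si = 84.255/495.783 × 100 = 16.99%.
M(Mg2SiO4) = 140.691 g/mol, so wt% Si = 28.085/140.691 × 100 = 19.96%.
16.99 − 19.96 = -2.97 pp.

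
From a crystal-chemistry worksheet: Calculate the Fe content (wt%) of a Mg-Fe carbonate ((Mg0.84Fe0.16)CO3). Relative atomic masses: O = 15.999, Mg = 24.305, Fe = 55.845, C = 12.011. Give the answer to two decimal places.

10.00 wt%

Formula mass = 0.84*24.305 + 0.16*55.845 + 1*12.011 + 3*15.999 = 89.359 g/mol, of which 8.935 g is Fe.
So Fe makes up 8.935/89.359 = 0.1000 of the mass, i.e. 10.00%.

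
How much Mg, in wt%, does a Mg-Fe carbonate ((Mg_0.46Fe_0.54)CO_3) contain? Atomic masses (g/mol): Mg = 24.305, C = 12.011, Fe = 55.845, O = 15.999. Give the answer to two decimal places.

M((Mg_0.46Fe_0.54)CO_3) = 101.345 g/mol.
Mg contributes 0.46 × 24.305 = 11.180 g per mole.
11.180/101.345 = 0.1103 → 11.03%.

11.03 wt%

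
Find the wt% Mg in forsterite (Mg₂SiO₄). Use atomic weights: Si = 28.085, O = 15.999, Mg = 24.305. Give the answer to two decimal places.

34.55 weight percent

M(Mg₂SiO₄) = 140.691 g/mol.
Mg contributes 2 × 24.305 = 48.610 g per mole.
48.610/140.691 = 0.3455 → 34.55%.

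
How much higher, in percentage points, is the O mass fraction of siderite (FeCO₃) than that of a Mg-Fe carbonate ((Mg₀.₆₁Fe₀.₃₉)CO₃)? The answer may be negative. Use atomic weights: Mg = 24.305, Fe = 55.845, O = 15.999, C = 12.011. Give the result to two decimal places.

-8.25 percentage points

M(FeCO₃) = 115.853 g/mol, so wt% O = 47.997/115.853 × 100 = 41.43%.
M((Mg₀.₆₁Fe₀.₃₉)CO₃) = 96.614 g/mol, so wt% O = 47.997/96.614 × 100 = 49.68%.
41.43 − 49.68 = -8.25 pp.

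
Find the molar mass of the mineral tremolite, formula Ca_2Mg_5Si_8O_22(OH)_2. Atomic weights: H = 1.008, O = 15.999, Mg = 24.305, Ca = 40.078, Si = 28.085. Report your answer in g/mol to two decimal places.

M = 2×40.078 + 5×24.305 + 8×28.085 + 24×15.999 + 2×1.008

812.35 g/mol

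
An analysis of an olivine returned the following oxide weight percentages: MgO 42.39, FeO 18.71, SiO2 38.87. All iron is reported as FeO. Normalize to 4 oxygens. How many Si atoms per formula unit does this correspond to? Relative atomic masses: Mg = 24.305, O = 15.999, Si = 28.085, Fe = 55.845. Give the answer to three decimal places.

0.993 Si apfu

MgO (M=40.304): mol = 1.05176; Mg = 1.05176, O = 1.05176.
FeO (M=71.844): mol = 0.26043; Fe = 0.26043, O = 0.26043.
SiO2 (M=60.083): mol = 0.64694; Si = 0.64694, O = 1.29388.
ΣO = 2.60607; factor = 4/ΣO = 1.53488.
Si apfu = 0.64694 × 1.53488 = 0.993.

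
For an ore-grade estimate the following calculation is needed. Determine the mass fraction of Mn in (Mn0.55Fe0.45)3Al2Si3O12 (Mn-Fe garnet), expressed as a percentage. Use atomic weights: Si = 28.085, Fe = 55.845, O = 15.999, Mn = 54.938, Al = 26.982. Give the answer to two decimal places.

18.27 mass %

Formula mass = 1.65×54.938 + 1.35×55.845 + 2×26.982 + 3×28.085 + 12×15.999 = 496.245 g/mol, of which 90.648 g is Mn.
So Mn makes up 90.648/496.245 = 0.1827 of the mass, i.e. 18.27%.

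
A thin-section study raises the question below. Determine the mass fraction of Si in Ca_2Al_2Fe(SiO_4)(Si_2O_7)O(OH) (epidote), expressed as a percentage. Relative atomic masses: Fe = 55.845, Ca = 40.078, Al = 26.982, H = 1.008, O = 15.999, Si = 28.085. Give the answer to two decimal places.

17.44 mass %

M(Ca_2Al_2Fe(SiO_4)(Si_2O_7)O(OH)) = 483.215 g/mol.
Si contributes 3 × 28.085 = 84.255 g per mole.
84.255/483.215 = 0.1744 → 17.44%.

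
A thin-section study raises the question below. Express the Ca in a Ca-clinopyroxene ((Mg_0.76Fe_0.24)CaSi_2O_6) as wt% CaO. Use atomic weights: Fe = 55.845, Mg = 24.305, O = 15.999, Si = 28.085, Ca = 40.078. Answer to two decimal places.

Formula mass = 224.117 g/mol.
1 Ca → 1.0000 mol CaO per formula unit; M(CaO) = 56.077, so CaO mass = 56.077 g.
56.077/224.117 × 100 = 25.02 wt%.

25.02 wt%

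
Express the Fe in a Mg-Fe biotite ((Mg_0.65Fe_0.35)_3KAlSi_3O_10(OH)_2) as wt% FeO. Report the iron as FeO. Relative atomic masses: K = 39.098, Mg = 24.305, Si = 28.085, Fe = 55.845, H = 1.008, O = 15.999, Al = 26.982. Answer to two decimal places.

16.75 wt%

Molar mass of (Mg_0.65Fe_0.35)_3KAlSi_3O_10(OH)_2 = 1.95×24.305 + 1.05×55.845 + 1×39.098 + 1×26.982 + 3×28.085 + 12×15.999 + 2×1.008 = 450.371 g/mol.
Each formula unit contains 1.05 Fe, equivalent to 1.05/1 = 1.0500 mol FeO.
M(FeO) = 1×55.845 + 1×15.999 = 71.844 g/mol.
Mass of FeO per formula unit = 1.0500 × 71.844 = 75.436 g.
FeO wt% = 75.436 / 450.371 × 100 = 16.75%.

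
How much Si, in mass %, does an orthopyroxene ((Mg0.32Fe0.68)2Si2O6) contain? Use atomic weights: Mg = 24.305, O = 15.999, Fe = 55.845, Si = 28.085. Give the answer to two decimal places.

M((Mg0.32Fe0.68)2Si2O6) = 243.668 g/mol.
Si contributes 2 × 28.085 = 56.170 g per mole.
56.170/243.668 = 0.2305 → 23.05%.

23.05 mass %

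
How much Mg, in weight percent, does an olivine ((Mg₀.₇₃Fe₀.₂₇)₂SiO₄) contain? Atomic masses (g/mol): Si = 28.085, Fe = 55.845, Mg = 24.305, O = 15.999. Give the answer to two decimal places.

22.50 weight percent

Molar mass of (Mg₀.₇₃Fe₀.₂₇)₂SiO₄: 1.46×24.305 + 0.54×55.845 + 1×28.085 + 4×15.999 = 157.723 g/mol.
Mass of Mg per formula unit: 1.46 × 24.305 = 35.485 g.
Weight fraction Mg = 35.485 / 157.723 = 0.2250.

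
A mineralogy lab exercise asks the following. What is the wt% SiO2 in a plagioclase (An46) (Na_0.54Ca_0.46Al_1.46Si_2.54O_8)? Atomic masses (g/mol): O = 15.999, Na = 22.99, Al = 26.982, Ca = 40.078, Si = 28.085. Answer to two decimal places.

56.61 wt%

Formula mass = 269.572 g/mol.
2.54 Si → 2.5400 mol SiO2 per formula unit; M(SiO2) = 60.083, so SiO2 mass = 152.611 g.
152.611/269.572 × 100 = 56.61 wt%.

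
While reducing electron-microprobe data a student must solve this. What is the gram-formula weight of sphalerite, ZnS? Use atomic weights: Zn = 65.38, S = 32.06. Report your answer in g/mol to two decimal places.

97.44 g/mol

M = 1(65.38) + 1(32.06)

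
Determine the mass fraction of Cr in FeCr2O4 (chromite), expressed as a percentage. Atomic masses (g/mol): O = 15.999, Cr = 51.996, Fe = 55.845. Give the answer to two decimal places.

46.46 weight percent

M(FeCr2O4) = 223.833 g/mol.
Cr contributes 2 × 51.996 = 103.992 g per mole.
103.992/223.833 = 0.4646 → 46.46%.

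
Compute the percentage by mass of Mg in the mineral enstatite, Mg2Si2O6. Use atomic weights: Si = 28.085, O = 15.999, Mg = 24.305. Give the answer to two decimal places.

24.21 weight percent

Formula mass = 2·24.305 + 2·28.085 + 6·15.999 = 200.774 g/mol, of which 48.610 g is Mg.
So Mg makes up 48.610/200.774 = 0.2421 of the mass, i.e. 24.21%.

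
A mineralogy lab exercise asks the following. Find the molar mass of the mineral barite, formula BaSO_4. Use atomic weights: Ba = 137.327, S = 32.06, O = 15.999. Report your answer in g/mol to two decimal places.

M = 1×137.327 + 1×32.06 + 4×15.999

233.38 g/mol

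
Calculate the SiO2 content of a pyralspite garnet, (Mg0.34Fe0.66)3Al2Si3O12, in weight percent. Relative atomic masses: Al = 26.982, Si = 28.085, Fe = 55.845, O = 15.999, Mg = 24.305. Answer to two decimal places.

38.72 wt%

Molar mass of (Mg0.34Fe0.66)3Al2Si3O12 = 1.02*24.305 + 1.98*55.845 + 2*26.982 + 3*28.085 + 12*15.999 = 465.571 g/mol.
Each formula unit contains 3 Si, equivalent to 3/1 = 3.0000 mol SiO2.
M(SiO2) = 1×28.085 + 2×15.999 = 60.083 g/mol.
Mass of SiO2 per formula unit = 3.0000 × 60.083 = 180.249 g.
SiO2 wt% = 180.249 / 465.571 × 100 = 38.72%.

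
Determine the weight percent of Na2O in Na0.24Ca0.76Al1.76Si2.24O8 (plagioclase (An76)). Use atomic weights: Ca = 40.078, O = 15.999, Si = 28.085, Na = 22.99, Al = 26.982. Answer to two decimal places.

Molar mass of Na0.24Ca0.76Al1.76Si2.24O8 = 0.24*22.99 + 0.76*40.078 + 1.76*26.982 + 2.24*28.085 + 8*15.999 = 274.368 g/mol.
Each formula unit contains 0.24 Na, equivalent to 0.24/2 = 0.1200 mol Na2O.
M(Na2O) = 2×22.99 + 1×15.999 = 61.979 g/mol.
Mass of Na2O per formula unit = 0.1200 × 61.979 = 7.437 g.
Na2O wt% = 7.437 / 274.368 × 100 = 2.71%.

2.71 wt%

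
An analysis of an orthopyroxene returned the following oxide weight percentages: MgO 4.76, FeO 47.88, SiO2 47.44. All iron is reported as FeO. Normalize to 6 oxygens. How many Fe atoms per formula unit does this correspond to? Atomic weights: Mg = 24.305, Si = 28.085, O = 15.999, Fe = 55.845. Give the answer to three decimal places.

4.76 wt% MgO ÷ 40.304 g/mol = 0.11810 mol, giving 0.11810 Mg and 0.11810 O.
47.88 wt% FeO ÷ 71.844 g/mol = 0.66644 mol, giving 0.66644 Fe and 0.66644 O.
47.44 wt% SiO2 ÷ 60.083 g/mol = 0.78957 mol, giving 0.78957 Si and 1.57914 O.
Oxygen sums to 2.36368; scaling by 6/2.36368 = 2.53841 puts the formula on 6 O.
Fe: 0.66644 × 2.53841 = 1.692 atoms per formula unit.

1.692 Fe apfu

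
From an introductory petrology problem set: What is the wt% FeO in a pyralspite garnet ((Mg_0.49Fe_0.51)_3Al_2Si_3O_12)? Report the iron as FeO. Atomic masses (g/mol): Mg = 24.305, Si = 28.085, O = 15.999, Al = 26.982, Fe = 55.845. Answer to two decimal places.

Molar mass of (Mg_0.49Fe_0.51)_3Al_2Si_3O_12 = 1.47*24.305 + 1.53*55.845 + 2*26.982 + 3*28.085 + 12*15.999 = 451.378 g/mol.
Each formula unit contains 1.53 Fe, equivalent to 1.53/1 = 1.5300 mol FeO.
M(FeO) = 1×55.845 + 1×15.999 = 71.844 g/mol.
Mass of FeO per formula unit = 1.5300 × 71.844 = 109.921 g.
FeO wt% = 109.921 / 451.378 × 100 = 24.35%.

24.35 wt%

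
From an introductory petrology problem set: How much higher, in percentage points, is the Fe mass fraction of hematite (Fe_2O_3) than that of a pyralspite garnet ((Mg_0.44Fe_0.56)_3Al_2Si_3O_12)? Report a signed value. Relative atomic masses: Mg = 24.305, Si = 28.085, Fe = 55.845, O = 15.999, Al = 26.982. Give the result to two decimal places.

M(Fe_2O_3) = 159.687 g/mol, so wt% Fe = 111.690/159.687 × 100 = 69.94%.
M((Mg_0.44Fe_0.56)_3Al_2Si_3O_12) = 456.109 g/mol, so wt% Fe = 93.820/456.109 × 100 = 20.57%.
69.94 − 20.57 = 49.37 pp.

49.37 percentage points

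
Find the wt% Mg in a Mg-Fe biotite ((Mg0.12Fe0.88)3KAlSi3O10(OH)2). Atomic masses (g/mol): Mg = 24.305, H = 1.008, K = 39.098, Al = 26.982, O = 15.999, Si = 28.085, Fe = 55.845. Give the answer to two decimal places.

M((Mg0.12Fe0.88)3KAlSi3O10(OH)2) = 500.520 g/mol.
Mg contributes 0.36 × 24.305 = 8.750 g per mole.
8.750/500.520 = 0.0175 → 1.75%.

1.75 weight percent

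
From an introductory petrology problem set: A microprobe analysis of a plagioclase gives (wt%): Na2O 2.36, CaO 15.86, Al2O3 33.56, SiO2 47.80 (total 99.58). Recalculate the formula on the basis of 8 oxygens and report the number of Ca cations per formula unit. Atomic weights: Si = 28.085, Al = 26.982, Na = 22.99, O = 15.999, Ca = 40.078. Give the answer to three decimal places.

0.780 Ca apfu

Na2O (M=61.979): mol = 0.03808; Na = 0.07616, O = 0.03808.
CaO (M=56.077): mol = 0.28283; Ca = 0.28283, O = 0.28283.
Al2O3 (M=101.961): mol = 0.32915; Al = 0.65830, O = 0.98745.
SiO2 (M=60.083): mol = 0.79557; Si = 0.79557, O = 1.59114.
ΣO = 2.89950; factor = 8/ΣO = 2.75910.
Ca apfu = 0.28283 × 2.75910 = 0.780.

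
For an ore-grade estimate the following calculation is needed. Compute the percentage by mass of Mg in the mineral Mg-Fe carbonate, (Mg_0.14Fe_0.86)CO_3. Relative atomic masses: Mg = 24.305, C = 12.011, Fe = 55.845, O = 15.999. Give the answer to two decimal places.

3.05 mass %

Molar mass of (Mg_0.14Fe_0.86)CO_3: 0.14×24.305 + 0.86×55.845 + 1×12.011 + 3×15.999 = 111.437 g/mol.
Mass of Mg per formula unit: 0.14 × 24.305 = 3.403 g.
Weight fraction Mg = 3.403 / 111.437 = 0.0305.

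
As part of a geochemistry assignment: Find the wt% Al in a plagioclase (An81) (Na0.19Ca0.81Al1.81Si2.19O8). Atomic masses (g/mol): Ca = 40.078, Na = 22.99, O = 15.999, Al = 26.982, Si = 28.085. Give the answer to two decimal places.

17.75 wt%

M(Na0.19Ca0.81Al1.81Si2.19O8) = 275.167 g/mol.
Al contributes 1.81 × 26.982 = 48.837 g per mole.
48.837/275.167 = 0.1775 → 17.75%.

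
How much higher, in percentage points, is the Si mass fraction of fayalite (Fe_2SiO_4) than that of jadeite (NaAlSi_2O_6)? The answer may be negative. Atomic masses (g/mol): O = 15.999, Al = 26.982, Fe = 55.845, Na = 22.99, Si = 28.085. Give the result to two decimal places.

M(Fe_2SiO_4) = 203.771 g/mol, so wt% Si = 28.085/203.771 × 100 = 13.78%.
M(NaAlSi_2O_6) = 202.136 g/mol, so wt% Si = 56.170/202.136 × 100 = 27.79%.
13.78 − 27.79 = -14.01 pp.

-14.01 percentage points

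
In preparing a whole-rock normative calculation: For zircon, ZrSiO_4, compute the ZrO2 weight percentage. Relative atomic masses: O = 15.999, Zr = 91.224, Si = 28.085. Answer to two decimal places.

67.22 wt%

Molar mass of ZrSiO_4 = 1·91.224 + 1·28.085 + 4·15.999 = 183.305 g/mol.
Each formula unit contains 1 Zr, equivalent to 1/1 = 1.0000 mol ZrO2.
M(ZrO2) = 1×91.224 + 2×15.999 = 123.222 g/mol.
Mass of ZrO2 per formula unit = 1.0000 × 123.222 = 123.222 g.
ZrO2 wt% = 123.222 / 183.305 × 100 = 67.22%.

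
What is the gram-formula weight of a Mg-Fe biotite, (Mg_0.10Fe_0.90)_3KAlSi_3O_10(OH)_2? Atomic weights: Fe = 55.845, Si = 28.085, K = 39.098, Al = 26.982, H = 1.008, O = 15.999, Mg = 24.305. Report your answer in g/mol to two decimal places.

M = 0.30*24.305 + 2.70*55.845 + 1*39.098 + 1*26.982 + 3*28.085 + 12*15.999 + 2*1.008

502.41 g/mol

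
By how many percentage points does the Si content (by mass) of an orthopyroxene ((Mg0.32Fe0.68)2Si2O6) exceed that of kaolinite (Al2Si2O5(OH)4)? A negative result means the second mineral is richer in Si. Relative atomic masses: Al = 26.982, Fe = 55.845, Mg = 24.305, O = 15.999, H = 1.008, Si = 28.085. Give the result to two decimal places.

1.29 percentage points

M((Mg0.32Fe0.68)2Si2O6) = 243.668 g/mol, so wt% Si = 56.170/243.668 × 100 = 23.05%.
M(Al2Si2O5(OH)4) = 258.157 g/mol, so wt% Si = 56.170/258.157 × 100 = 21.76%.
23.05 − 21.76 = 1.29 pp.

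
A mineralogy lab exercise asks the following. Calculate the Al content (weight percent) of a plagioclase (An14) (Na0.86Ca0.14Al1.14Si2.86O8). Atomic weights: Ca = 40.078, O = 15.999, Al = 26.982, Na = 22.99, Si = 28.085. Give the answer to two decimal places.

11.63 weight percent

Molar mass of Na0.86Ca0.14Al1.14Si2.86O8: 0.86·22.99 + 0.14·40.078 + 1.14·26.982 + 2.86·28.085 + 8·15.999 = 264.457 g/mol.
Mass of Al per formula unit: 1.14 × 26.982 = 30.759 g.
Weight fraction Al = 30.759 / 264.457 = 0.1163.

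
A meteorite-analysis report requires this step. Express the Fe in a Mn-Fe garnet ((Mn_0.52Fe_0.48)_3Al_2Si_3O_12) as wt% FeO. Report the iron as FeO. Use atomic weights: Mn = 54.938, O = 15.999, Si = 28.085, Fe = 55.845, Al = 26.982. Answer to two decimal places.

M((Mn_0.52Fe_0.48)_3Al_2Si_3O_12) = 496.327 g/mol; M(FeO) = 71.844 g/mol.
Moles FeO per formula unit = 1.44 Fe ÷ 1 = 1.4400.
FeO fraction = (1.4400 × 71.844) / 496.327 = 103.455/496.327 = 0.2084.

20.84 wt%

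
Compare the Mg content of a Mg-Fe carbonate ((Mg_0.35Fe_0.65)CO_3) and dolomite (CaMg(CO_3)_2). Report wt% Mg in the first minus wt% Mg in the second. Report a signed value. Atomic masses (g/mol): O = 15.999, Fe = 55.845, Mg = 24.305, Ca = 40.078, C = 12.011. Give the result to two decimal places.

-5.06 percentage points

Mg in (Mg_0.35Fe_0.65)CO_3: molar mass 104.814 g/mol; 0.35×24.305 = 8.507 g → 8.12 wt%.
Mg in CaMg(CO_3)_2: molar mass 184.399 g/mol; 1×24.305 = 24.305 g → 13.18 wt%.
Difference = 8.12 − 13.18 = -5.06 percentage points.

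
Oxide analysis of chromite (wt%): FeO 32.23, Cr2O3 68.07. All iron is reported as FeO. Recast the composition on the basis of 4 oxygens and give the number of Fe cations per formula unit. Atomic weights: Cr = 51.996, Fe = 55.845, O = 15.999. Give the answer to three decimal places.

FeO (M=71.844): mol = 0.44861; Fe = 0.44861, O = 0.44861.
Cr2O3 (M=151.989): mol = 0.44786; Cr = 0.89572, O = 1.34358.
ΣO = 1.79219; factor = 4/ΣO = 2.23191.
Fe apfu = 0.44861 × 2.23191 = 1.001.

1.001 Fe apfu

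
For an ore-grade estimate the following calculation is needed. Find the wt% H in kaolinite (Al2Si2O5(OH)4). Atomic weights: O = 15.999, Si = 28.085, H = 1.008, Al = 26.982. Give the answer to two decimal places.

1.56 mass %

Molar mass of Al2Si2O5(OH)4: 2*26.982 + 2*28.085 + 9*15.999 + 4*1.008 = 258.157 g/mol.
Mass of H per formula unit: 4 × 1.008 = 4.032 g.
Weight fraction H = 4.032 / 258.157 = 0.0156.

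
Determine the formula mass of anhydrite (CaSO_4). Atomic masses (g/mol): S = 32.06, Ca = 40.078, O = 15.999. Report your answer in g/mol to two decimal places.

136.13 g/mol

The formula mass is the sum 1(40.078) + 1(32.06) + 4(15.999).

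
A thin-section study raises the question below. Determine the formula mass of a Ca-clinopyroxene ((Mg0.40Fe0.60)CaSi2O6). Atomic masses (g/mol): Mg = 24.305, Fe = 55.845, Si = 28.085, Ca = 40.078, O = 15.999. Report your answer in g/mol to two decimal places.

Mg: 0.40 × 24.305 = 9.7220
Fe: 0.60 × 55.845 = 33.5070
Ca: 1 × 40.078 = 40.0780
Si: 2 × 28.085 = 56.1700
O: 6 × 15.999 = 95.9940
Summing the contributions gives the formula mass.

235.47 g/mol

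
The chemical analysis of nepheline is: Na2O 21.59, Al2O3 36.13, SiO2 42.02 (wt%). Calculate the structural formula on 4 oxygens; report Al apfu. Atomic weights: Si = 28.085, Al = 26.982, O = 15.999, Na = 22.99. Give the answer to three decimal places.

1.009 Al apfu

Na2O: 21.59/61.979 = 0.34834 mol → 0.69668 mol Na, 0.34834 mol O.
Al2O3: 36.13/101.961 = 0.35435 mol → 0.70870 mol Al, 1.06305 mol O.
SiO2: 42.02/60.083 = 0.69937 mol → 0.69937 mol Si, 1.39874 mol O.
Total oxygen = 2.81013 mol. Normalization factor = 4/2.81013 = 1.42342.
Al per 4 O = 0.70870 × 1.42342 = 1.009.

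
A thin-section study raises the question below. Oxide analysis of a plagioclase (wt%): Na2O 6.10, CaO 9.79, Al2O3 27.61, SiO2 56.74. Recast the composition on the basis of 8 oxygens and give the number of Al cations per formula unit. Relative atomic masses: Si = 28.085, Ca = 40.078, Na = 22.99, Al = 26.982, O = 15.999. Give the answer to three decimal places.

1.457 Al apfu

Na2O (M=61.979): mol = 0.09842; Na = 0.19684, O = 0.09842.
CaO (M=56.077): mol = 0.17458; Ca = 0.17458, O = 0.17458.
Al2O3 (M=101.961): mol = 0.27079; Al = 0.54158, O = 0.81237.
SiO2 (M=60.083): mol = 0.94436; Si = 0.94436, O = 1.88872.
ΣO = 2.97409; factor = 8/ΣO = 2.68990.
Al apfu = 0.54158 × 2.68990 = 1.457.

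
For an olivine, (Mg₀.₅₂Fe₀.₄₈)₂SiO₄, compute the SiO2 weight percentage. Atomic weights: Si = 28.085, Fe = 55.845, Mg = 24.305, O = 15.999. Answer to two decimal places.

M((Mg₀.₅₂Fe₀.₄₈)₂SiO₄) = 170.969 g/mol; M(SiO2) = 60.083 g/mol.
Moles SiO2 per formula unit = 1 Si ÷ 1 = 1.0000.
SiO2 fraction = (1.0000 × 60.083) / 170.969 = 60.083/170.969 = 0.3514.

35.14 wt%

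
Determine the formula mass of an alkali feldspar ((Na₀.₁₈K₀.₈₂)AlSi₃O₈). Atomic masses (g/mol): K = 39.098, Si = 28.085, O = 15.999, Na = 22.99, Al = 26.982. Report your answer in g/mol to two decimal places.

275.43 g/mol

Na: 0.18 × 22.99 = 4.1382
K: 0.82 × 39.098 = 32.0604
Al: 1 × 26.982 = 26.9820
Si: 3 × 28.085 = 84.2550
O: 8 × 15.999 = 127.9920
Summing the contributions gives the formula mass.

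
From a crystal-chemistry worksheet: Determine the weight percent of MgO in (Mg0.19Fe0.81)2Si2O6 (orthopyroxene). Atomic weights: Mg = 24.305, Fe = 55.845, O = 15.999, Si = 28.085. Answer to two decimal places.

6.08 wt%

Molar mass of (Mg0.19Fe0.81)2Si2O6 = 0.38*24.305 + 1.62*55.845 + 2*28.085 + 6*15.999 = 251.869 g/mol.
Each formula unit contains 0.38 Mg, equivalent to 0.38/1 = 0.3800 mol MgO.
M(MgO) = 1×24.305 + 1×15.999 = 40.304 g/mol.
Mass of MgO per formula unit = 0.3800 × 40.304 = 15.316 g.
MgO wt% = 15.316 / 251.869 × 100 = 6.08%.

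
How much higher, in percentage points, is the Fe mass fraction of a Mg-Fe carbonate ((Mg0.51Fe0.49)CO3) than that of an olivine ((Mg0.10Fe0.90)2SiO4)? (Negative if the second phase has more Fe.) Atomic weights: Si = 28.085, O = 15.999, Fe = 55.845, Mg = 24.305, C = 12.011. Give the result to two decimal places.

-23.48 percentage points

M((Mg0.51Fe0.49)CO3) = 99.768 g/mol, so wt% Fe = 27.364/99.768 × 100 = 27.43%.
M((Mg0.10Fe0.90)2SiO4) = 197.463 g/mol, so wt% Fe = 100.521/197.463 × 100 = 50.91%.
27.43 − 50.91 = -23.48 pp.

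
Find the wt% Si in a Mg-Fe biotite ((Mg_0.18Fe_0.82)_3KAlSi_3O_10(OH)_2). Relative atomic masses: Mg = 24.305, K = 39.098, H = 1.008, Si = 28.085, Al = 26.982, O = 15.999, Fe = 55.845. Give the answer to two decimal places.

M((Mg_0.18Fe_0.82)_3KAlSi_3O_10(OH)_2) = 494.842 g/mol.
Si contributes 3 × 28.085 = 84.255 g per mole.
84.255/494.842 = 0.1703 → 17.03%.

17.03 wt%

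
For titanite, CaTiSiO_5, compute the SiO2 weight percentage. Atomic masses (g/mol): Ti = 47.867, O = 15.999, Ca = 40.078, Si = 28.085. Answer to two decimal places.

30.65 wt%

Molar mass of CaTiSiO_5 = 1*40.078 + 1*47.867 + 1*28.085 + 5*15.999 = 196.025 g/mol.
Each formula unit contains 1 Si, equivalent to 1/1 = 1.0000 mol SiO2.
M(SiO2) = 1×28.085 + 2×15.999 = 60.083 g/mol.
Mass of SiO2 per formula unit = 1.0000 × 60.083 = 60.083 g.
SiO2 wt% = 60.083 / 196.025 × 100 = 30.65%.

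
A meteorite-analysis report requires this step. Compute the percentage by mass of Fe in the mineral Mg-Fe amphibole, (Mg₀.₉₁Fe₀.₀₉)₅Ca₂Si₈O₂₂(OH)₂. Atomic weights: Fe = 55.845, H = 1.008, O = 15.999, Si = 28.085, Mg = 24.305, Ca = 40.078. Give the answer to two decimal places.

3.04 weight percent

Formula mass = 4.55×24.305 + 0.45×55.845 + 2×40.078 + 8×28.085 + 24×15.999 + 2×1.008 = 826.546 g/mol, of which 25.130 g is Fe.
So Fe makes up 25.130/826.546 = 0.0304 of the mass, i.e. 3.04%.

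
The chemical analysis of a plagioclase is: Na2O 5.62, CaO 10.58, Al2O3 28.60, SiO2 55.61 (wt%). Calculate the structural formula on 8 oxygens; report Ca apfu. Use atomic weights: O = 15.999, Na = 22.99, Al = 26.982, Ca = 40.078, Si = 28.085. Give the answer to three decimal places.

0.508 Ca apfu

5.62 wt% Na2O ÷ 61.979 g/mol = 0.09068 mol, giving 0.18136 Na and 0.09068 O.
10.58 wt% CaO ÷ 56.077 g/mol = 0.18867 mol, giving 0.18867 Ca and 0.18867 O.
28.60 wt% Al2O3 ÷ 101.961 g/mol = 0.28050 mol, giving 0.56100 Al and 0.84150 O.
55.61 wt% SiO2 ÷ 60.083 g/mol = 0.92555 mol, giving 0.92555 Si and 1.85110 O.
Oxygen sums to 2.97195; scaling by 8/2.97195 = 2.69184 puts the formula on 8 O.
Ca: 0.18867 × 2.69184 = 0.508 atoms per formula unit.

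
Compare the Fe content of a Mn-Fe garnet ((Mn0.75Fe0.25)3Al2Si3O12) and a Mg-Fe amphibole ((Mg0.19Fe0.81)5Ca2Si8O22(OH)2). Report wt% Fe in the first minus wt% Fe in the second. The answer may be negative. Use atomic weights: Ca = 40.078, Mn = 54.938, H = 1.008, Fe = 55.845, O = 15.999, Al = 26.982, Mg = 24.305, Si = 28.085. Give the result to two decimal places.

Fe in (Mn0.75Fe0.25)3Al2Si3O12: molar mass 495.701 g/mol; 0.75×55.845 = 41.884 g → 8.45 wt%.
Fe in (Mg0.19Fe0.81)5Ca2Si8O22(OH)2: molar mass 940.090 g/mol; 4.05×55.845 = 226.172 g → 24.06 wt%.
Difference = 8.45 − 24.06 = -15.61 percentage points.

-15.61 percentage points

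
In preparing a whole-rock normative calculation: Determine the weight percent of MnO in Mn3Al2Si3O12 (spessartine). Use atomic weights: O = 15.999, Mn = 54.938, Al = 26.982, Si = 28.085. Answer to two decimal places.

42.99 wt%

M(Mn3Al2Si3O12) = 495.021 g/mol; M(MnO) = 70.937 g/mol.
Moles MnO per formula unit = 3 Mn ÷ 1 = 3.0000.
MnO fraction = (3.0000 × 70.937) / 495.021 = 212.811/495.021 = 0.4299.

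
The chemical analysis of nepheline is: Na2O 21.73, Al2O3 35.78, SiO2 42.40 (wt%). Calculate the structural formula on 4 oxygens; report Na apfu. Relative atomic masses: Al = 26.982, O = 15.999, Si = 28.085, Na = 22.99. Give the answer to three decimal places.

0.996 Na apfu

Na2O (M=61.979): mol = 0.35060; Na = 0.70120, O = 0.35060.
Al2O3 (M=101.961): mol = 0.35092; Al = 0.70184, O = 1.05276.
SiO2 (M=60.083): mol = 0.70569; Si = 0.70569, O = 1.41138.
ΣO = 2.81474; factor = 4/ΣO = 1.42109.
Na apfu = 0.70120 × 1.42109 = 0.996.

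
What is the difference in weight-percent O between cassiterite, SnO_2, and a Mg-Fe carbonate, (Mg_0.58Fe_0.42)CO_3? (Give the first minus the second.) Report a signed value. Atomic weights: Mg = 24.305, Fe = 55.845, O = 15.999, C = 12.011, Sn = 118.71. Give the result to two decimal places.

-27.97 percentage points

M(SnO_2) = 150.708 g/mol, so wt% O = 31.998/150.708 × 100 = 21.23%.
M((Mg_0.58Fe_0.42)CO_3) = 97.560 g/mol, so wt% O = 47.997/97.560 × 100 = 49.20%.
21.23 − 49.20 = -27.97 pp.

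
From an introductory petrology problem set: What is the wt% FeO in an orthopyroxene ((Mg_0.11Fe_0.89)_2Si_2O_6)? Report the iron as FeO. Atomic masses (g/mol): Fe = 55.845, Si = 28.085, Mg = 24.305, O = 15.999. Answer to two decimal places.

49.78 wt%

Formula mass = 256.915 g/mol.
1.78 Fe → 1.7800 mol FeO per formula unit; M(FeO) = 71.844, so FeO mass = 127.882 g.
127.882/256.915 × 100 = 49.78 wt%.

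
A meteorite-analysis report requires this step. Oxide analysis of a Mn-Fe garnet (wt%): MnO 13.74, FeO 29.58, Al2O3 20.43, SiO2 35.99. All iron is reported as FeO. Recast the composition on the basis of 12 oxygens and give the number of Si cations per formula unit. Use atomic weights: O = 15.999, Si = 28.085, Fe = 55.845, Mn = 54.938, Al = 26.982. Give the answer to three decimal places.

2.989 Si apfu

MnO: 13.74/70.937 = 0.19369 mol → 0.19369 mol Mn, 0.19369 mol O.
FeO: 29.58/71.844 = 0.41173 mol → 0.41173 mol Fe, 0.41173 mol O.
Al2O3: 20.43/101.961 = 0.20037 mol → 0.40074 mol Al, 0.60111 mol O.
SiO2: 35.99/60.083 = 0.59900 mol → 0.59900 mol Si, 1.19800 mol O.
Total oxygen = 2.40453 mol. Normalization factor = 12/2.40453 = 4.99058.
Si per 12 O = 0.59900 × 4.99058 = 2.989.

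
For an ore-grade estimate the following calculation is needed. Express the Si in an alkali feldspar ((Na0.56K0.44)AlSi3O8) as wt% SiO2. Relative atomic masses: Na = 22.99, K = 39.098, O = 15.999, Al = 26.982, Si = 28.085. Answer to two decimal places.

66.93 wt%

Formula mass = 269.307 g/mol.
3 Si → 3.0000 mol SiO2 per formula unit; M(SiO2) = 60.083, so SiO2 mass = 180.249 g.
180.249/269.307 × 100 = 66.93 wt%.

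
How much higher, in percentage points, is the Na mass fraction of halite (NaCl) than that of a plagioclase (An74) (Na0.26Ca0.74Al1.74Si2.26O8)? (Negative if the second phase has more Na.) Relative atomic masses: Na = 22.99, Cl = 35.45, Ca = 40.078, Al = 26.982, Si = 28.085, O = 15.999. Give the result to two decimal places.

37.16 percentage points

M(NaCl) = 58.440 g/mol, so wt% Na = 22.990/58.440 × 100 = 39.34%.
M(Na0.26Ca0.74Al1.74Si2.26O8) = 274.048 g/mol, so wt% Na = 5.977/274.048 × 100 = 2.18%.
39.34 − 2.18 = 37.16 pp.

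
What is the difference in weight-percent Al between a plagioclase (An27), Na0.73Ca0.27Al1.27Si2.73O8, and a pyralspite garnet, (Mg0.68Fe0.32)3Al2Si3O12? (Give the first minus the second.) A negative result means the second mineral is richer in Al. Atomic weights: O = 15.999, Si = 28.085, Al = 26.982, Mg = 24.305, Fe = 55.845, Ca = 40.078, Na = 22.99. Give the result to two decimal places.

0.41 percentage points

First mineral: 34.267 g Al in 266.535 g formula = 12.86 wt% Al.
Second mineral: 53.964 g Al in 433.400 g formula = 12.45 wt% Al.
12.86% − 12.45% gives a difference of 0.41 percentage points.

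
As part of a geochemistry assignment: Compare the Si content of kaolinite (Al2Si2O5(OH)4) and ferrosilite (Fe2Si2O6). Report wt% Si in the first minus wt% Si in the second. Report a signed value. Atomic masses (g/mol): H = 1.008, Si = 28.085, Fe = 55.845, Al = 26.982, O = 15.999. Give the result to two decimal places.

M(Al2Si2O5(OH)4) = 258.157 g/mol, so wt% Si = 56.170/258.157 × 100 = 21.76%.
M(Fe2Si2O6) = 263.854 g/mol, so wt% Si = 56.170/263.854 × 100 = 21.29%.
21.76 − 21.29 = 0.47 pp.

0.47 percentage points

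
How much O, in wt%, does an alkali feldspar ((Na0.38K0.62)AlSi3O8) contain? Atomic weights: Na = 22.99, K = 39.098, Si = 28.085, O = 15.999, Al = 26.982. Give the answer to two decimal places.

47.02 wt%

Formula mass = 0.38×22.99 + 0.62×39.098 + 1×26.982 + 3×28.085 + 8×15.999 = 272.206 g/mol, of which 127.992 g is O.
So O makes up 127.992/272.206 = 0.4702 of the mass, i.e. 47.02%.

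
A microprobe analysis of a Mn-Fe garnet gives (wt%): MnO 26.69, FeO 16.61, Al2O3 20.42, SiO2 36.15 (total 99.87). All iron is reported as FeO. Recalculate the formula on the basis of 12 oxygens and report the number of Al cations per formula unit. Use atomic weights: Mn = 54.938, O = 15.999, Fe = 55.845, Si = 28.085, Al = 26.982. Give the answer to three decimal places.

26.69 wt% MnO ÷ 70.937 g/mol = 0.37625 mol, giving 0.37625 Mn and 0.37625 O.
16.61 wt% FeO ÷ 71.844 g/mol = 0.23120 mol, giving 0.23120 Fe and 0.23120 O.
20.42 wt% Al2O3 ÷ 101.961 g/mol = 0.20027 mol, giving 0.40054 Al and 0.60081 O.
36.15 wt% SiO2 ÷ 60.083 g/mol = 0.60167 mol, giving 0.60167 Si and 1.20334 O.
Oxygen sums to 2.41160; scaling by 12/2.41160 = 4.97595 puts the formula on 12 O.
Al: 0.40054 × 4.97595 = 1.993 atoms per formula unit.

1.993 Al apfu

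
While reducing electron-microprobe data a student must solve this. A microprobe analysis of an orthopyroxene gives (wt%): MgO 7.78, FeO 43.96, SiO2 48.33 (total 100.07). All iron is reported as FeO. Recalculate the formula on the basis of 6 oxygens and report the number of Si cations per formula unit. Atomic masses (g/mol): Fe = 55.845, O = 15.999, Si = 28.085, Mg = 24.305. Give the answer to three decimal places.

7.78 wt% MgO ÷ 40.304 g/mol = 0.19303 mol, giving 0.19303 Mg and 0.19303 O.
43.96 wt% FeO ÷ 71.844 g/mol = 0.61188 mol, giving 0.61188 Fe and 0.61188 O.
48.33 wt% SiO2 ÷ 60.083 g/mol = 0.80439 mol, giving 0.80439 Si and 1.60878 O.
Oxygen sums to 2.41369; scaling by 6/2.41369 = 2.48582 puts the formula on 6 O.
Si: 0.80439 × 2.48582 = 2.000 atoms per formula unit.

2.000 Si apfu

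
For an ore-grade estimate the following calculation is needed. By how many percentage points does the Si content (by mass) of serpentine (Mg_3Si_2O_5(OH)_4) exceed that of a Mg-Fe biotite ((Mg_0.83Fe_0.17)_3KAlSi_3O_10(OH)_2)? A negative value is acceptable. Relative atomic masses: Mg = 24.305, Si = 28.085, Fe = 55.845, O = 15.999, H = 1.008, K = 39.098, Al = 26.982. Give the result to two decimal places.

Si in Mg_3Si_2O_5(OH)_4: molar mass 277.108 g/mol; 2×28.085 = 56.170 g → 20.27 wt%.
Si in (Mg_0.83Fe_0.17)_3KAlSi_3O_10(OH)_2: molar mass 433.339 g/mol; 3×28.085 = 84.255 g → 19.44 wt%.
Difference = 20.27 − 19.44 = 0.83 percentage points.

0.83 percentage points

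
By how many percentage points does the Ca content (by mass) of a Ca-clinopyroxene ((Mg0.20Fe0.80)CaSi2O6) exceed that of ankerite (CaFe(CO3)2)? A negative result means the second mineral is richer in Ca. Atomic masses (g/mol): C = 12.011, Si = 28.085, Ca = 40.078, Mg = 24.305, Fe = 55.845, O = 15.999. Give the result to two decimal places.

-1.98 percentage points

Ca in (Mg0.20Fe0.80)CaSi2O6: molar mass 241.779 g/mol; 1×40.078 = 40.078 g → 16.58 wt%.
Ca in CaFe(CO3)2: molar mass 215.939 g/mol; 1×40.078 = 40.078 g → 18.56 wt%.
Difference = 16.58 − 18.56 = -1.98 percentage points.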